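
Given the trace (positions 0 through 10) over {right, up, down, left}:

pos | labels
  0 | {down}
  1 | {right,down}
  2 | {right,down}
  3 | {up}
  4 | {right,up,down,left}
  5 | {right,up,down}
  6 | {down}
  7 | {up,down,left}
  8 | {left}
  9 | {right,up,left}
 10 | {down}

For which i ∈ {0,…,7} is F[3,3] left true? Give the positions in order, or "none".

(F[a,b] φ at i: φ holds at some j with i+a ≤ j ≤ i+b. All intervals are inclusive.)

Evaluate at each i in [0,7]:
  i=0: ✗ (none in [3,3])
  i=1: ✓ (witness j=4)
  i=2: ✗ (none in [5,5])
  i=3: ✗ (none in [6,6])
  i=4: ✓ (witness j=7)
  i=5: ✓ (witness j=8)
  i=6: ✓ (witness j=9)
  i=7: ✗ (none in [10,10])

1, 4, 5, 6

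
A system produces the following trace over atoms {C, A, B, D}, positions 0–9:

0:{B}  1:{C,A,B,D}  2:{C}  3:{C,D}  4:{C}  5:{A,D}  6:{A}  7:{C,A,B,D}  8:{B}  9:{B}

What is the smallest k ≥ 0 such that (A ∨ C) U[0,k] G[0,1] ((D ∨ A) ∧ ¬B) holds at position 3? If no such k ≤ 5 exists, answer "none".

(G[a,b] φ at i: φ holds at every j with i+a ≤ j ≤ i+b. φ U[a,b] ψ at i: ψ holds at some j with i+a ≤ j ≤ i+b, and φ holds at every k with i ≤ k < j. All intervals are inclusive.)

2

Need earliest j ≥ 3 with G[0,1] ((D ∨ A) ∧ ¬B), and (A ∨ C) at every k in [3,j-1].
  j=3: rhs fails.
  j=4: rhs fails.
  j=5: rhs holds; lhs holds on [3,4]. k = 2.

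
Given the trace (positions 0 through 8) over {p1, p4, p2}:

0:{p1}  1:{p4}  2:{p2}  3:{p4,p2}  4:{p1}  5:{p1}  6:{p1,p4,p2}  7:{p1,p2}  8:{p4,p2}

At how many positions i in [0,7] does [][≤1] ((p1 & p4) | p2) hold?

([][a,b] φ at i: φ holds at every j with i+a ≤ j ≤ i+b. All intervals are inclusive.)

3

Evaluate at each i in [0,7]:
  i=0: ✗ (fails at j=0)
  i=1: ✗ (fails at j=1)
  i=2: ✓ (all of [2,3])
  i=3: ✗ (fails at j=4)
  i=4: ✗ (fails at j=4)
  i=5: ✗ (fails at j=5)
  i=6: ✓ (all of [6,7])
  i=7: ✓ (all of [7,8])
Positions where it holds: {2, 6, 7} → 3.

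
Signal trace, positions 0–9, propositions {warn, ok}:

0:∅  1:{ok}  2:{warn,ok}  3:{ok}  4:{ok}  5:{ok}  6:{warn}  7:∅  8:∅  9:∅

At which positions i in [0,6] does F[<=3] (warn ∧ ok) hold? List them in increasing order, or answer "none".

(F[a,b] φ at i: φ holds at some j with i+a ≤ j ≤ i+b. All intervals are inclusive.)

0, 1, 2

Evaluate at each i in [0,6]:
  i=0: ✓ (witness j=2)
  i=1: ✓ (witness j=2)
  i=2: ✓ (witness j=2)
  i=3: ✗ (none in [3,6])
  i=4: ✗ (none in [4,7])
  i=5: ✗ (none in [5,8])
  i=6: ✗ (none in [6,9])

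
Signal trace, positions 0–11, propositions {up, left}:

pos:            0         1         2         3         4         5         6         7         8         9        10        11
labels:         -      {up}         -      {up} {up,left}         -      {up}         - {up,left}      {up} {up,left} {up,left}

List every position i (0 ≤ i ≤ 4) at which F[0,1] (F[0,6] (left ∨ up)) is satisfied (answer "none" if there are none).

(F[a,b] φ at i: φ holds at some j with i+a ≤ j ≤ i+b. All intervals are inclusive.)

0, 1, 2, 3, 4

Evaluate at each i in [0,4]:
  i=0: ✓ (witness j=0)
  i=1: ✓ (witness j=1)
  i=2: ✓ (witness j=2)
  i=3: ✓ (witness j=3)
  i=4: ✓ (witness j=4)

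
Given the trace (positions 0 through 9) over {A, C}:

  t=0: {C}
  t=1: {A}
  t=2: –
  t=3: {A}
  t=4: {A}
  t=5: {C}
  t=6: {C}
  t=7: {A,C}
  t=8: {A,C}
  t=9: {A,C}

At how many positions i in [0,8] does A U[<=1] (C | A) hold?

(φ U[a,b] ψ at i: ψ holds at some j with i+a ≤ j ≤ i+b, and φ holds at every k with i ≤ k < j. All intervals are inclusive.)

Evaluate at each i in [0,8]:
  i=0: ✓ (rhs at j=0)
  i=1: ✓ (rhs at j=1)
  i=2: ✗ (lhs fails at k=2 before rhs at j=3)
  i=3: ✓ (rhs at j=3)
  i=4: ✓ (rhs at j=4)
  i=5: ✓ (rhs at j=5)
  i=6: ✓ (rhs at j=6)
  i=7: ✓ (rhs at j=7)
  i=8: ✓ (rhs at j=8)
Positions where it holds: {0, 1, 3, 4, 5, 6, 7, 8} → 8.

8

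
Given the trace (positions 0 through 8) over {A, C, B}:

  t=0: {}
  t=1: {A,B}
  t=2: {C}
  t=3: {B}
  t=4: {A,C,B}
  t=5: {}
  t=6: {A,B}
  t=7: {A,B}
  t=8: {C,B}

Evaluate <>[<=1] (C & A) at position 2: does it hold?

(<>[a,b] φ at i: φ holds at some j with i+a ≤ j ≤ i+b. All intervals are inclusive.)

Check (C & A) at each j in [2,3]:
  j=2: false
  j=3: false
No position in the window satisfies it → formula fails.

Does not hold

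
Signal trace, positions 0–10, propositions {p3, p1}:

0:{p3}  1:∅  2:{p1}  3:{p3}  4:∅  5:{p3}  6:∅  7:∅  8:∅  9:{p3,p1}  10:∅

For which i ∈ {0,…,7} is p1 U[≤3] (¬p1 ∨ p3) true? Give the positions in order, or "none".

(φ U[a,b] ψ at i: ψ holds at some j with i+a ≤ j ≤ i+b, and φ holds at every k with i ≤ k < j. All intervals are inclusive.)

0, 1, 2, 3, 4, 5, 6, 7

Evaluate at each i in [0,7]:
  i=0: ✓ (rhs at j=0)
  i=1: ✓ (rhs at j=1)
  i=2: ✓ (rhs at j=3; lhs holds on [2,2])
  i=3: ✓ (rhs at j=3)
  i=4: ✓ (rhs at j=4)
  i=5: ✓ (rhs at j=5)
  i=6: ✓ (rhs at j=6)
  i=7: ✓ (rhs at j=7)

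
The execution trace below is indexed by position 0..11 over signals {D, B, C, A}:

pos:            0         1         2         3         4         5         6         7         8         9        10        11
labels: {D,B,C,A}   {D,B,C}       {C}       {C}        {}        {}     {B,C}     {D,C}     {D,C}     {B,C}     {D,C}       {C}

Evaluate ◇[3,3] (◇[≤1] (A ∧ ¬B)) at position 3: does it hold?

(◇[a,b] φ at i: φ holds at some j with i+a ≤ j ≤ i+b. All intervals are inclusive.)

Check ◇[≤1] (A ∧ ¬B) at each j in [6,6]:
  j=6: fails (none in [6,7])
No position in the window satisfies it → formula fails.

No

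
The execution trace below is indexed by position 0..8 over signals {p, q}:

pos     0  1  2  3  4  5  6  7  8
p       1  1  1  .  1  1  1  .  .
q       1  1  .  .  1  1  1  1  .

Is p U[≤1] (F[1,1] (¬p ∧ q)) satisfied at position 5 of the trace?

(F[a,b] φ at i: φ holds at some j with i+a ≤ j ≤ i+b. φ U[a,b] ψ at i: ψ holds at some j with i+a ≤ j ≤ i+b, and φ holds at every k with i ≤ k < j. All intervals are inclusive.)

Yes

Need some j in [5,6] with F[1,1] (¬p ∧ q), and p at every k in [5,j-1].
  j=5: F[1,1] (¬p ∧ q) — fails (none in [6,6]).
  j=6: F[1,1] (¬p ∧ q) holds; p holds at every k in [5,5] → satisfied.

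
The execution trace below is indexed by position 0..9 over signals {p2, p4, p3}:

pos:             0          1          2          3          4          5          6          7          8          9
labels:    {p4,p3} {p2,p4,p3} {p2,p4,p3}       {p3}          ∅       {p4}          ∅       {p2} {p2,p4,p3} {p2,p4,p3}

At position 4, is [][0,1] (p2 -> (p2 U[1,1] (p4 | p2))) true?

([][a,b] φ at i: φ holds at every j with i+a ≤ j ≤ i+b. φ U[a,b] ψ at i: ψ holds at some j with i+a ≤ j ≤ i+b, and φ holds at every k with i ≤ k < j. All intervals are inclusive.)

Check (p2 -> (p2 U[1,1] (p4 | p2))) at every j in [4,5]:
  j=4: antecedent false → ✓
  j=5: antecedent false → ✓
All positions satisfy it → formula holds.

True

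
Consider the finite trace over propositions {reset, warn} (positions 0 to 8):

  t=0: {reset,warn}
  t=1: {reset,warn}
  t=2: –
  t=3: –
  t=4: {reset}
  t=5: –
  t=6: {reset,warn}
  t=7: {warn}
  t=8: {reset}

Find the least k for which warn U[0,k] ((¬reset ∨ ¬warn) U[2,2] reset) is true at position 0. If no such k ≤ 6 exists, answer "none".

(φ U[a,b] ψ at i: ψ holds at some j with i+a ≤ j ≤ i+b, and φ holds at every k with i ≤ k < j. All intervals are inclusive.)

2

Need earliest j ≥ 0 with ((¬reset ∨ ¬warn) U[2,2] reset), and warn at every k in [0,j-1].
  j=0: rhs fails.
  j=1: rhs fails.
  j=2: rhs holds; lhs holds on [0,1]. k = 2.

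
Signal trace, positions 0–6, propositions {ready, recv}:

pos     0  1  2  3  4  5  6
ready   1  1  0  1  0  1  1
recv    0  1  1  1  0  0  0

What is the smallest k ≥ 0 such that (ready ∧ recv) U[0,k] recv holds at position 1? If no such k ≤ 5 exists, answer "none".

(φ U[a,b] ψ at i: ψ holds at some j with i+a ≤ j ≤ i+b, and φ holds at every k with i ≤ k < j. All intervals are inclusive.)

0

Need earliest j ≥ 1 with recv, and (ready ∧ recv) at every k in [1,j-1].
  j=1: rhs holds (empty prefix). k = 0.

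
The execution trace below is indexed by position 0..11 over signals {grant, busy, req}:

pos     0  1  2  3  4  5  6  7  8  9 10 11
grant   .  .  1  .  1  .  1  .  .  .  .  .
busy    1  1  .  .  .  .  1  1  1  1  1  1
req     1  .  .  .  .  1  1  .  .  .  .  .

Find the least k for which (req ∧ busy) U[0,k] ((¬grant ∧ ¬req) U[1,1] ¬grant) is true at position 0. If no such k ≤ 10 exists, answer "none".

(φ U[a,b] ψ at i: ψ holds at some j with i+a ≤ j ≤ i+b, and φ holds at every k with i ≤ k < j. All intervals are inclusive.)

none

Need earliest j ≥ 0 with ((¬grant ∧ ¬req) U[1,1] ¬grant), and (req ∧ busy) at every k in [0,j-1].
  j=0: rhs fails.
  j=1: rhs fails.
  j=2: rhs fails.
  j=3: rhs fails.
  j=4: rhs fails.
  j=5: rhs fails.
  j=6: rhs fails.
  j=7: rhs holds but lhs fails at k=1.
  j=8: rhs holds but lhs fails at k=1.
  j=9: rhs holds but lhs fails at k=1.
  j=10: rhs holds but lhs fails at k=1.
No witness within the range → none.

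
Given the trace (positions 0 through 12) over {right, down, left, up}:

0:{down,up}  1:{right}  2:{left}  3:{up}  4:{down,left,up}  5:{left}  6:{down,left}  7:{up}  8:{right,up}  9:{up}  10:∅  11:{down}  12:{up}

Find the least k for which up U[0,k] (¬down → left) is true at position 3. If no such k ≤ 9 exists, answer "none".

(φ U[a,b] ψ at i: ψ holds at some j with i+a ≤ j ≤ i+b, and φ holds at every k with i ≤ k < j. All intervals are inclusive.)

Need earliest j ≥ 3 with (¬down → left), and up at every k in [3,j-1].
  j=3: rhs fails.
  j=4: rhs holds; lhs holds on [3,3]. k = 1.

1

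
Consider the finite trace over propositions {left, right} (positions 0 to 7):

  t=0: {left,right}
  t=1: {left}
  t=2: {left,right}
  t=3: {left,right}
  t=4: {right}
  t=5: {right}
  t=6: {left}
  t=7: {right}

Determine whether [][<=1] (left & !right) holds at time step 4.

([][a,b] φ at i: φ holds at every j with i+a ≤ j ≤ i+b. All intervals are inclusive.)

Check (left & !right) at every j in [4,5]:
  j=4: false
  j=5: false
Fails at j=4 → formula fails.

False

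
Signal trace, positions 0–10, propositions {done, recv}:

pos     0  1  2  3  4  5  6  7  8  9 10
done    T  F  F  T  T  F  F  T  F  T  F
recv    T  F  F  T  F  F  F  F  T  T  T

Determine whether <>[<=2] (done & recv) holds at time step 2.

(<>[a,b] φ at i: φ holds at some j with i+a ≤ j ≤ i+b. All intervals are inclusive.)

Holds

Check (done & recv) at each j in [2,4]:
  j=2: false
  j=3: true
  j=4: false
Found at j=3 → formula holds.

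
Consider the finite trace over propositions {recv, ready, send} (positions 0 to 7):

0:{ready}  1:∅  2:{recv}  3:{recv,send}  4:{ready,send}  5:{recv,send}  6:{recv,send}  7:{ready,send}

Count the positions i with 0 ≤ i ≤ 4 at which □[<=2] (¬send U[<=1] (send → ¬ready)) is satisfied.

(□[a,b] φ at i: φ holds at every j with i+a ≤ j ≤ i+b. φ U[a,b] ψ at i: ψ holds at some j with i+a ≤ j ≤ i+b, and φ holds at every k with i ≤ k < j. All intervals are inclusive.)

Evaluate at each i in [0,4]:
  i=0: ✓ (all of [0,2])
  i=1: ✓ (all of [1,3])
  i=2: ✗ (fails at j=4)
  i=3: ✗ (fails at j=4)
  i=4: ✗ (fails at j=4)
Positions where it holds: {0, 1} → 2.

2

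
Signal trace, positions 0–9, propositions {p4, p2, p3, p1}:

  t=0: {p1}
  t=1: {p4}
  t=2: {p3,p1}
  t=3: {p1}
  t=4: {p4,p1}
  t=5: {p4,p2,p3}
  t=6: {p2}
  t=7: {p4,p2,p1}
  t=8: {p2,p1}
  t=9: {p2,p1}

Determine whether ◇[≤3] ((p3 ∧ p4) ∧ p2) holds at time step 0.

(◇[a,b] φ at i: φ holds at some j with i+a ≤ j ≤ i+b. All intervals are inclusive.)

Check ((p3 ∧ p4) ∧ p2) at each j in [0,3]:
  j=0: false
  j=1: false
  j=2: false
  j=3: false
No position in the window satisfies it → formula fails.

Does not hold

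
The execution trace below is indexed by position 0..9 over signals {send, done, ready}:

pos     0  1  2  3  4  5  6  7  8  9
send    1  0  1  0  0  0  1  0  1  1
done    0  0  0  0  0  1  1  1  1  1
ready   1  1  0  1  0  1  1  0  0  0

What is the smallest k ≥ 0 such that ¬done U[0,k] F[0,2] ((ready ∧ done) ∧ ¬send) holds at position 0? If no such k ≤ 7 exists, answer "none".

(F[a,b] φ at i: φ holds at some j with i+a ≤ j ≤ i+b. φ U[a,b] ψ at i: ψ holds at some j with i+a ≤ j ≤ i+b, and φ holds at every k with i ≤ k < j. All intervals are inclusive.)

Need earliest j ≥ 0 with F[0,2] ((ready ∧ done) ∧ ¬send), and ¬done at every k in [0,j-1].
  j=0: rhs fails.
  j=1: rhs fails.
  j=2: rhs fails.
  j=3: rhs holds; lhs holds on [0,2]. k = 3.

3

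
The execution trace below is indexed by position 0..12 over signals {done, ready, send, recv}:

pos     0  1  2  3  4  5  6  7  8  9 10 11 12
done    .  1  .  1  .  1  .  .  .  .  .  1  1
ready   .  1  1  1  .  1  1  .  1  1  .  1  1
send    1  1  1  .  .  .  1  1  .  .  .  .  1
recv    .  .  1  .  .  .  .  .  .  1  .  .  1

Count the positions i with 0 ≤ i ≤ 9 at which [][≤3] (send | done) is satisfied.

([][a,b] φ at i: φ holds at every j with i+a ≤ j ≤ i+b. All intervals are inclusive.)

1

Evaluate at each i in [0,9]:
  i=0: ✓ (all of [0,3])
  i=1: ✗ (fails at j=4)
  i=2: ✗ (fails at j=4)
  i=3: ✗ (fails at j=4)
  i=4: ✗ (fails at j=4)
  i=5: ✗ (fails at j=8)
  i=6: ✗ (fails at j=8)
  i=7: ✗ (fails at j=8)
  i=8: ✗ (fails at j=8)
  i=9: ✗ (fails at j=9)
Positions where it holds: {0} → 1.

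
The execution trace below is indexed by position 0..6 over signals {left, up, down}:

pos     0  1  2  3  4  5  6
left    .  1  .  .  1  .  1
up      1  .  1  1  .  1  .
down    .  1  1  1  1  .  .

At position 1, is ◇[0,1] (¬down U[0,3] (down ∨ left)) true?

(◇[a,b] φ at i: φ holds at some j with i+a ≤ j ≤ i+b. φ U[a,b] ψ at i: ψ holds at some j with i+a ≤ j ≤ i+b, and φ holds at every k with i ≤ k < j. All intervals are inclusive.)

True

Check (¬down U[0,3] (down ∨ left)) at each j in [1,2]:
  j=1: holds
  j=2: holds
Found at j=1 → formula holds.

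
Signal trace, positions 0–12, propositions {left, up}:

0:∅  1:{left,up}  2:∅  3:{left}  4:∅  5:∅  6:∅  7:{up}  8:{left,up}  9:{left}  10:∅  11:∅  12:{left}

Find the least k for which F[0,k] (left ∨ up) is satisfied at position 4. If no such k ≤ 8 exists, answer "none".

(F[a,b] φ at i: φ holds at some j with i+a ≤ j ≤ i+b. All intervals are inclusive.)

Scan j = 4,5,… for (left ∨ up):
  j=4: fails
  j=5: fails
  j=6: fails
  j=7: holds
First hit at j=7, so smallest k = 7-4 = 3.

3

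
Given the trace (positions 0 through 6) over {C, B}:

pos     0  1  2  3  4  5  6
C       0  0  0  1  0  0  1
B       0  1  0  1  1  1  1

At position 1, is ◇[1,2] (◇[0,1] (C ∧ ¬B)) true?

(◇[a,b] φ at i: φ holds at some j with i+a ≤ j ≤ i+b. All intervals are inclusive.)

False

Check ◇[0,1] (C ∧ ¬B) at each j in [2,3]:
  j=2: fails (none in [2,3])
  j=3: fails (none in [3,4])
No position in the window satisfies it → formula fails.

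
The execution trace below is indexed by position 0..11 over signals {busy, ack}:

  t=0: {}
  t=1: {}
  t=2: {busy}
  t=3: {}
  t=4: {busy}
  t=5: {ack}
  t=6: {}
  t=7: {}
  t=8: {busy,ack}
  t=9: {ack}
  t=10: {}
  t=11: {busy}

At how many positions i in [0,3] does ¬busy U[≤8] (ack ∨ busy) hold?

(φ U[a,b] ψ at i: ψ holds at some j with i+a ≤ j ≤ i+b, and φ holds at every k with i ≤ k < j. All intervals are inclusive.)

4

Evaluate at each i in [0,3]:
  i=0: ✓ (rhs at j=2; lhs holds on [0,1])
  i=1: ✓ (rhs at j=2; lhs holds on [1,1])
  i=2: ✓ (rhs at j=2)
  i=3: ✓ (rhs at j=4; lhs holds on [3,3])
Positions where it holds: {0, 1, 2, 3} → 4.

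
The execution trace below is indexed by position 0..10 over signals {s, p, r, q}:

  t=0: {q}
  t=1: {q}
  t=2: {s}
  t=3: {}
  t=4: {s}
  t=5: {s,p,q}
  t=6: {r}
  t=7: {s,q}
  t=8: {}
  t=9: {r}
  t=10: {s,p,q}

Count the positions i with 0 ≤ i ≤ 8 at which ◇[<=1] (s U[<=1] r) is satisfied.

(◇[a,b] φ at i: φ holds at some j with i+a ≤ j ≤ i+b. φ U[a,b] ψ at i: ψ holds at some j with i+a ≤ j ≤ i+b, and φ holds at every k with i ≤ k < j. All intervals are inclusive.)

Evaluate at each i in [0,8]:
  i=0: ✗ (none in [0,1])
  i=1: ✗ (none in [1,2])
  i=2: ✗ (none in [2,3])
  i=3: ✗ (none in [3,4])
  i=4: ✓ (witness j=5)
  i=5: ✓ (witness j=5)
  i=6: ✓ (witness j=6)
  i=7: ✗ (none in [7,8])
  i=8: ✓ (witness j=9)
Positions where it holds: {4, 5, 6, 8} → 4.

4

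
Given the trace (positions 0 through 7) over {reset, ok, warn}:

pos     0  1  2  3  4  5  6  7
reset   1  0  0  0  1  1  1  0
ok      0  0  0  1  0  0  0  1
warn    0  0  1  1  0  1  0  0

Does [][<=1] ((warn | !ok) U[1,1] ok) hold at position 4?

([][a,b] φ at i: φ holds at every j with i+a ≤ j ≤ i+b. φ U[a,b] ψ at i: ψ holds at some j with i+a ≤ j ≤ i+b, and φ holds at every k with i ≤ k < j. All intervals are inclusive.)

False

Check ((warn | !ok) U[1,1] ok) at every j in [4,5]:
  j=4: fails
  j=5: fails
Fails at j=4 → formula fails.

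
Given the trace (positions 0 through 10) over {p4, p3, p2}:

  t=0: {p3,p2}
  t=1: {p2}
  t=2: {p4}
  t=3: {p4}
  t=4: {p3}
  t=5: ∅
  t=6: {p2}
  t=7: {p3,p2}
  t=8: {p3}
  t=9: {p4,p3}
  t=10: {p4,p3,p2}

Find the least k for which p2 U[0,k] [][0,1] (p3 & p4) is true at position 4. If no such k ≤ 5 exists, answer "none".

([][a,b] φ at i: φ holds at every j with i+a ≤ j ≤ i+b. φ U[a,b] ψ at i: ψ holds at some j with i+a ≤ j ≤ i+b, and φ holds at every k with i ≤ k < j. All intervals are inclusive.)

Need earliest j ≥ 4 with [][0,1] (p3 & p4), and p2 at every k in [4,j-1].
  j=4: rhs fails.
  j=5: rhs fails.
  j=6: rhs fails.
  j=7: rhs fails.
  j=8: rhs fails.
  j=9: rhs holds but lhs fails at k=4.
No witness within the range → none.

none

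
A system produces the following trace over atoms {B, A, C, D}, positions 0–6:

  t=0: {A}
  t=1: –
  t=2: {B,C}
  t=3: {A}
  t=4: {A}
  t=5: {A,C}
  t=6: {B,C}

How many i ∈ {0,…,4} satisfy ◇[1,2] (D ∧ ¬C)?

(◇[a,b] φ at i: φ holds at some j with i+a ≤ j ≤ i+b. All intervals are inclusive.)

0

Evaluate at each i in [0,4]:
  i=0: ✗ (none in [1,2])
  i=1: ✗ (none in [2,3])
  i=2: ✗ (none in [3,4])
  i=3: ✗ (none in [4,5])
  i=4: ✗ (none in [5,6])
Positions where it holds: {} → 0.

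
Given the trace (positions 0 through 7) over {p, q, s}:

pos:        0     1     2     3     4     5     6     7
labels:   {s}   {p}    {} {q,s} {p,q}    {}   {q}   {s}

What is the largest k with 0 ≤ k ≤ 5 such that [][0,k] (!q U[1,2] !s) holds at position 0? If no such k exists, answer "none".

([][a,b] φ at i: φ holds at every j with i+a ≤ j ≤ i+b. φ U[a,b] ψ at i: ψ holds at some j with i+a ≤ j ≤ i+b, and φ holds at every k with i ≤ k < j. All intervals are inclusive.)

1

(!q U[1,2] !s) must hold from j=0 onward; find where it first fails.
  j=0: holds
  j=1: holds
  j=2: fails
Holds on [0,1], so largest k = 1.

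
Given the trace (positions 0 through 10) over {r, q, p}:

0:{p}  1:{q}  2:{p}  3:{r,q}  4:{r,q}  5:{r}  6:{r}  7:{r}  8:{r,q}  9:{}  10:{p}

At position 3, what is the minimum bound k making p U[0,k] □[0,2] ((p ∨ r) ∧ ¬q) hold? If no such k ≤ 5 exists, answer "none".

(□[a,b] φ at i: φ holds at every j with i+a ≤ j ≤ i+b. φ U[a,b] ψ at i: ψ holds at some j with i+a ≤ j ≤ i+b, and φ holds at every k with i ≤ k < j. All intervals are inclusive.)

Need earliest j ≥ 3 with □[0,2] ((p ∨ r) ∧ ¬q), and p at every k in [3,j-1].
  j=3: rhs fails.
  j=4: rhs fails.
  j=5: rhs holds but lhs fails at k=3.
  j=6: rhs fails.
  j=7: rhs fails.
  j=8: rhs fails.
No witness within the range → none.

none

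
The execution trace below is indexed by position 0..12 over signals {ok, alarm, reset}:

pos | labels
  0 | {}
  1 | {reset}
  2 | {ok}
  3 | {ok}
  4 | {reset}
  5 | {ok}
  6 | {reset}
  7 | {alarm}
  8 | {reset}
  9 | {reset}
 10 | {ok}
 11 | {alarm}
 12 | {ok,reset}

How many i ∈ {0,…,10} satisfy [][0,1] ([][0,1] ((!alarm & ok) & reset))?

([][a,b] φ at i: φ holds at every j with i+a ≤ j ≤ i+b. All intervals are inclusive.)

Evaluate at each i in [0,10]:
  i=0: ✗ (fails at j=0)
  i=1: ✗ (fails at j=1)
  i=2: ✗ (fails at j=2)
  i=3: ✗ (fails at j=3)
  i=4: ✗ (fails at j=4)
  i=5: ✗ (fails at j=5)
  i=6: ✗ (fails at j=6)
  i=7: ✗ (fails at j=7)
  i=8: ✗ (fails at j=8)
  i=9: ✗ (fails at j=9)
  i=10: ✗ (fails at j=10)
Positions where it holds: {} → 0.

0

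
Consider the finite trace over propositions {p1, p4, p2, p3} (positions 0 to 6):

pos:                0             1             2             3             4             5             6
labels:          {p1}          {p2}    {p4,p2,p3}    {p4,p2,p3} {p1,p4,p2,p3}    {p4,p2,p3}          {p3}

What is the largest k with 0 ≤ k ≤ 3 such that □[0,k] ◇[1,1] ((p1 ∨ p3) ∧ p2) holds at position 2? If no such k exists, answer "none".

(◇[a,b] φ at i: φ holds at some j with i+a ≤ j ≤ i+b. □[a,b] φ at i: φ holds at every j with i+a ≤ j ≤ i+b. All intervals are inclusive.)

◇[1,1] ((p1 ∨ p3) ∧ p2) must hold from j=2 onward; find where it first fails.
  j=2: holds
  j=3: holds
  j=4: holds
  j=5: fails
Holds on [2,4], so largest k = 2.

2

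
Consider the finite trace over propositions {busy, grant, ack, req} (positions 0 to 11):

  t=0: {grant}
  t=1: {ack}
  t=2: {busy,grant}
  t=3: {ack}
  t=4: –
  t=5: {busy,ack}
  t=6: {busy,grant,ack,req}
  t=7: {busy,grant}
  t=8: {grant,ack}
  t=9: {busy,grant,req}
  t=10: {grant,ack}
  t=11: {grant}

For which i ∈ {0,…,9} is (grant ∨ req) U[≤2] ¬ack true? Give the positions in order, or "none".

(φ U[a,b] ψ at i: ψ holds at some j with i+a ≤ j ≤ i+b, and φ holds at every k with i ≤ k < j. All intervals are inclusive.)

0, 2, 4, 6, 7, 8, 9

Evaluate at each i in [0,9]:
  i=0: ✓ (rhs at j=0)
  i=1: ✗ (lhs fails at k=1 before rhs at j=2)
  i=2: ✓ (rhs at j=2)
  i=3: ✗ (lhs fails at k=3 before rhs at j=4)
  i=4: ✓ (rhs at j=4)
  i=5: ✗ (lhs fails at k=5 before rhs at j=7)
  i=6: ✓ (rhs at j=7; lhs holds on [6,6])
  i=7: ✓ (rhs at j=7)
  i=8: ✓ (rhs at j=9; lhs holds on [8,8])
  i=9: ✓ (rhs at j=9)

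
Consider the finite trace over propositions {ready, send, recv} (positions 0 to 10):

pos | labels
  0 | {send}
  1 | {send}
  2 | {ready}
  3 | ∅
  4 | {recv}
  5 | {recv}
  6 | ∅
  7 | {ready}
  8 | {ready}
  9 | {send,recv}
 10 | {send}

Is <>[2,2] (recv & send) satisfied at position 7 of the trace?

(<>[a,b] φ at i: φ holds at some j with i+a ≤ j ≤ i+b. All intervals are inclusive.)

Check (recv & send) at each j in [9,9]:
  j=9: true
Found at j=9 → formula holds.

Yes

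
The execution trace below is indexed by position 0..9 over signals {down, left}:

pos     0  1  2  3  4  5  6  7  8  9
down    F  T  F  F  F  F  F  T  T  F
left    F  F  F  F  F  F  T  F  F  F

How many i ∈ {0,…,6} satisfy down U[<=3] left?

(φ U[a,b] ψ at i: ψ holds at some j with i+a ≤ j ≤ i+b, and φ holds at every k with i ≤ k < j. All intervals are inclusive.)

Evaluate at each i in [0,6]:
  i=0: ✗ (no rhs in [0,3])
  i=1: ✗ (no rhs in [1,4])
  i=2: ✗ (no rhs in [2,5])
  i=3: ✗ (lhs fails at k=3 before rhs at j=6)
  i=4: ✗ (lhs fails at k=4 before rhs at j=6)
  i=5: ✗ (lhs fails at k=5 before rhs at j=6)
  i=6: ✓ (rhs at j=6)
Positions where it holds: {6} → 1.

1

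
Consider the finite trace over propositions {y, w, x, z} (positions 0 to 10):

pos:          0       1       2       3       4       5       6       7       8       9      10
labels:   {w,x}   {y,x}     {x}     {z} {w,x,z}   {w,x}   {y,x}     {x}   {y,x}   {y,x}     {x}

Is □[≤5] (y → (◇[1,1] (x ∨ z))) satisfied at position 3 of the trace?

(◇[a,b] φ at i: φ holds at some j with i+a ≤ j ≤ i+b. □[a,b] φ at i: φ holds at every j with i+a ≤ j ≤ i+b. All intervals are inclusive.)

Holds

Check (y → (◇[1,1] (x ∨ z))) at every j in [3,8]:
  j=3: antecedent false → ✓
  j=4: antecedent false → ✓
  j=5: antecedent false → ✓
  j=6: antecedent true; consequent holds (witness at 7) → ✓
  j=7: antecedent false → ✓
  j=8: antecedent true; consequent holds (witness at 9) → ✓
All positions satisfy it → formula holds.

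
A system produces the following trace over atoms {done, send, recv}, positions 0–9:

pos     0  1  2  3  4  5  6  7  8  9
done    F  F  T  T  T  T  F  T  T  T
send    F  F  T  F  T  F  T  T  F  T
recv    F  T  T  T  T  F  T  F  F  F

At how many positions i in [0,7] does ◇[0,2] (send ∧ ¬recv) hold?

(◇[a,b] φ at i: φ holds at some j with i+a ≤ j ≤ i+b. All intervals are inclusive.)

Evaluate at each i in [0,7]:
  i=0: ✗ (none in [0,2])
  i=1: ✗ (none in [1,3])
  i=2: ✗ (none in [2,4])
  i=3: ✗ (none in [3,5])
  i=4: ✗ (none in [4,6])
  i=5: ✓ (witness j=7)
  i=6: ✓ (witness j=7)
  i=7: ✓ (witness j=7)
Positions where it holds: {5, 6, 7} → 3.

3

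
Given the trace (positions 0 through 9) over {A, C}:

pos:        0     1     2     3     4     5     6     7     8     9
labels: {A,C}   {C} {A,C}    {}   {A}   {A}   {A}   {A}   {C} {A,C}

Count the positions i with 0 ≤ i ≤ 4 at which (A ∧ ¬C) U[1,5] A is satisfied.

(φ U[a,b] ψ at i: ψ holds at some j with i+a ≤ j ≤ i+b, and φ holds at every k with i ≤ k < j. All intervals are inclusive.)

Evaluate at each i in [0,4]:
  i=0: ✗ (lhs fails at k=0 before rhs at j=2)
  i=1: ✗ (lhs fails at k=1 before rhs at j=2)
  i=2: ✗ (lhs fails at k=2 before rhs at j=4)
  i=3: ✗ (lhs fails at k=3 before rhs at j=4)
  i=4: ✓ (rhs at j=5; lhs holds on [4,4])
Positions where it holds: {4} → 1.

1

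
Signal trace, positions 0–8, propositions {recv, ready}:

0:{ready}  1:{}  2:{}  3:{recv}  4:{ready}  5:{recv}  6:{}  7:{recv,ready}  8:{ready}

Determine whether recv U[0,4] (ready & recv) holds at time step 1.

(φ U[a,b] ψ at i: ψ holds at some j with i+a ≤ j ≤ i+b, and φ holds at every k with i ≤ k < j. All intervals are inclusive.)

False

Need some j in [1,5] with (ready & recv), and recv at every k in [1,j-1].
  j=1: (ready & recv) false.
  j=2: (ready & recv) false.
  j=3: (ready & recv) false.
  j=4: (ready & recv) false.
  j=5: (ready & recv) false.
No j in the window works → until fails.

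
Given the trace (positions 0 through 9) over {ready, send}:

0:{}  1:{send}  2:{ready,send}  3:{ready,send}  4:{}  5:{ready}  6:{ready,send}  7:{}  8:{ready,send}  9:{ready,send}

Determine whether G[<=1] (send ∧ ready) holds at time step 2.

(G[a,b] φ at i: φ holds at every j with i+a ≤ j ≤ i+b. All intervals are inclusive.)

Holds

Check (send ∧ ready) at every j in [2,3]:
  j=2: true
  j=3: true
All positions satisfy it → formula holds.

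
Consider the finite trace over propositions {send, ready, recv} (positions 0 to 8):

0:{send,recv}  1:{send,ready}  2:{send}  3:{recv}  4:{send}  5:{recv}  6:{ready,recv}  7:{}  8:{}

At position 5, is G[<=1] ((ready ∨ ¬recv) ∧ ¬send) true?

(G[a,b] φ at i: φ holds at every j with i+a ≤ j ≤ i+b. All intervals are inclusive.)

Check ((ready ∨ ¬recv) ∧ ¬send) at every j in [5,6]:
  j=5: false
  j=6: true
Fails at j=5 → formula fails.

Does not hold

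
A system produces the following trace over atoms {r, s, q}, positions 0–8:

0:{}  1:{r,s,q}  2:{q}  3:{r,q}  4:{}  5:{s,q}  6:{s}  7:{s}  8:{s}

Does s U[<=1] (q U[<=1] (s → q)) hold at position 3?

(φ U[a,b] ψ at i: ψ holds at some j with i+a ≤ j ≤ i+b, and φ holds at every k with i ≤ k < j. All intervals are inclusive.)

Yes

Need some j in [3,4] with (q U[<=1] (s → q)), and s at every k in [3,j-1].
  j=3: (q U[<=1] (s → q)) holds; no prefix to check → satisfied.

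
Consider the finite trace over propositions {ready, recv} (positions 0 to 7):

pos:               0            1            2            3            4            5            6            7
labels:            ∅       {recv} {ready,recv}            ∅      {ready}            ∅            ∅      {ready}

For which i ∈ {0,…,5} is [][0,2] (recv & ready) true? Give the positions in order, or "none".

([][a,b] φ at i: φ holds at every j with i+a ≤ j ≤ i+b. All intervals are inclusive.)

none

Evaluate at each i in [0,5]:
  i=0: ✗ (fails at j=0)
  i=1: ✗ (fails at j=1)
  i=2: ✗ (fails at j=3)
  i=3: ✗ (fails at j=3)
  i=4: ✗ (fails at j=4)
  i=5: ✗ (fails at j=5)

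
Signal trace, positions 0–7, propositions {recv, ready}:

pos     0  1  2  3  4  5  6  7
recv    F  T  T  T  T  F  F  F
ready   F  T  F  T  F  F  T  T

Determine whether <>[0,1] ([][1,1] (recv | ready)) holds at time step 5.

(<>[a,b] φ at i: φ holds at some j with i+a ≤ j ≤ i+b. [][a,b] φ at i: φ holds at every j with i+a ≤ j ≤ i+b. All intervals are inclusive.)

Check [][1,1] (recv | ready) at each j in [5,6]:
  j=5: holds on [6,6]
  j=6: holds on [7,7]
Found at j=5 → formula holds.

Holds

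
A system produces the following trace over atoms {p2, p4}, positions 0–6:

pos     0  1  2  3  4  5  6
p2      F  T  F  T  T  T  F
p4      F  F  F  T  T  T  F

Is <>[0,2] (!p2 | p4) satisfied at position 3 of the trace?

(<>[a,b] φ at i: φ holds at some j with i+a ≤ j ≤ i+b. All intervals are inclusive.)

Check (!p2 | p4) at each j in [3,5]:
  j=3: true
  j=4: true
  j=5: true
Found at j=3 → formula holds.

True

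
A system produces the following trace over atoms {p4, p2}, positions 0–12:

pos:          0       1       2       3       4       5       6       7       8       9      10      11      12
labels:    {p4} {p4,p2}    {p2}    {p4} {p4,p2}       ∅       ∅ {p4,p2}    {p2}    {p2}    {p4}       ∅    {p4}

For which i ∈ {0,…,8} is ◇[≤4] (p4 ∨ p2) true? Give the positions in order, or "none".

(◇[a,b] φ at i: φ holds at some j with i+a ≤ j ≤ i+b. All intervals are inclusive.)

0, 1, 2, 3, 4, 5, 6, 7, 8

Evaluate at each i in [0,8]:
  i=0: ✓ (witness j=0)
  i=1: ✓ (witness j=1)
  i=2: ✓ (witness j=2)
  i=3: ✓ (witness j=3)
  i=4: ✓ (witness j=4)
  i=5: ✓ (witness j=7)
  i=6: ✓ (witness j=7)
  i=7: ✓ (witness j=7)
  i=8: ✓ (witness j=8)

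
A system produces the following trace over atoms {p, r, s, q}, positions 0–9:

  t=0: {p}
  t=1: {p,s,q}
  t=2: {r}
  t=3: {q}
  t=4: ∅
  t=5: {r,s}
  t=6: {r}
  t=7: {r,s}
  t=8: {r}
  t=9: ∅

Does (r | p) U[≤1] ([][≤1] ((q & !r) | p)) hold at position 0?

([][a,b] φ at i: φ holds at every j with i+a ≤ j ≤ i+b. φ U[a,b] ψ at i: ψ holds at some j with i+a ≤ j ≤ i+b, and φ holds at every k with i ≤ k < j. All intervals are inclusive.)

Need some j in [0,1] with [][≤1] ((q & !r) | p), and (r | p) at every k in [0,j-1].
  j=0: [][≤1] ((q & !r) | p) holds; no prefix to check → satisfied.

Holds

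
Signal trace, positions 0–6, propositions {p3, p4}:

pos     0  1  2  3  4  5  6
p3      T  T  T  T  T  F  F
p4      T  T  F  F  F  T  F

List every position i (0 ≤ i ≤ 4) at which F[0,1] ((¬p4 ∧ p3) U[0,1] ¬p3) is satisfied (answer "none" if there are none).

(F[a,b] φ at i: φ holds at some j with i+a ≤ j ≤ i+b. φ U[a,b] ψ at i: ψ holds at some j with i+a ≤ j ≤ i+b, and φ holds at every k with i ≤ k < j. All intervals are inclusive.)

3, 4

Evaluate at each i in [0,4]:
  i=0: ✗ (none in [0,1])
  i=1: ✗ (none in [1,2])
  i=2: ✗ (none in [2,3])
  i=3: ✓ (witness j=4)
  i=4: ✓ (witness j=4)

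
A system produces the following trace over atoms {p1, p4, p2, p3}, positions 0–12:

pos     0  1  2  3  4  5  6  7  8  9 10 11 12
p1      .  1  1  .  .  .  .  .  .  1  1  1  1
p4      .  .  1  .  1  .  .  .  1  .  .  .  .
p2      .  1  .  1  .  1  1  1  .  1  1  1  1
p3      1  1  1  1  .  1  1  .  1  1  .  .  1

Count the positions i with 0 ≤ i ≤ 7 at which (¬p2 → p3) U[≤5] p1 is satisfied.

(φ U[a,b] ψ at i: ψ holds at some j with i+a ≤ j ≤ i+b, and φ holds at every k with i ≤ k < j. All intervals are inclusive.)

6

Evaluate at each i in [0,7]:
  i=0: ✓ (rhs at j=1; lhs holds on [0,0])
  i=1: ✓ (rhs at j=1)
  i=2: ✓ (rhs at j=2)
  i=3: ✗ (no rhs in [3,8])
  i=4: ✗ (lhs fails at k=4 before rhs at j=9)
  i=5: ✓ (rhs at j=9; lhs holds on [5,8])
  i=6: ✓ (rhs at j=9; lhs holds on [6,8])
  i=7: ✓ (rhs at j=9; lhs holds on [7,8])
Positions where it holds: {0, 1, 2, 5, 6, 7} → 6.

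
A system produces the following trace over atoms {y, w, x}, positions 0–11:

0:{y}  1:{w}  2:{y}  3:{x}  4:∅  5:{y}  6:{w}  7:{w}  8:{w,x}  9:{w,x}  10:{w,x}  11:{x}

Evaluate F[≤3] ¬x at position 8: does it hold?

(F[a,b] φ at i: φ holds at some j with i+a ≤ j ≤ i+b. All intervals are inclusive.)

Check ¬x at each j in [8,11]:
  j=8: false
  j=9: false
  j=10: false
  j=11: false
No position in the window satisfies it → formula fails.

No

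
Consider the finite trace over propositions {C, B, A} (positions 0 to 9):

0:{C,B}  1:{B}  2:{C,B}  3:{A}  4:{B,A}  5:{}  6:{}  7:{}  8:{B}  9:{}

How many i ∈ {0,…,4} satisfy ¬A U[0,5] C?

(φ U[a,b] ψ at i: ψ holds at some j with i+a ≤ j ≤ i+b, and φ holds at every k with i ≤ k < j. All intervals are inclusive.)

Evaluate at each i in [0,4]:
  i=0: ✓ (rhs at j=0)
  i=1: ✓ (rhs at j=2; lhs holds on [1,1])
  i=2: ✓ (rhs at j=2)
  i=3: ✗ (no rhs in [3,8])
  i=4: ✗ (no rhs in [4,9])
Positions where it holds: {0, 1, 2} → 3.

3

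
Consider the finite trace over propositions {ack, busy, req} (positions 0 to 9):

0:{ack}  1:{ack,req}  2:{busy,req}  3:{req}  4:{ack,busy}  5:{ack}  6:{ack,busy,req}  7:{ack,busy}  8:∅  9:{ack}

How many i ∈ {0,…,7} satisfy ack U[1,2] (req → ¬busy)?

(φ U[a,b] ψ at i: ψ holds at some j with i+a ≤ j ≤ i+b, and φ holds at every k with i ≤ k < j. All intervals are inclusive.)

Evaluate at each i in [0,7]:
  i=0: ✓ (rhs at j=1; lhs holds on [0,0])
  i=1: ✗ (lhs fails at k=2 before rhs at j=3)
  i=2: ✗ (lhs fails at k=2 before rhs at j=3)
  i=3: ✗ (lhs fails at k=3 before rhs at j=4)
  i=4: ✓ (rhs at j=5; lhs holds on [4,4])
  i=5: ✓ (rhs at j=7; lhs holds on [5,6])
  i=6: ✓ (rhs at j=7; lhs holds on [6,6])
  i=7: ✓ (rhs at j=8; lhs holds on [7,7])
Positions where it holds: {0, 4, 5, 6, 7} → 5.

5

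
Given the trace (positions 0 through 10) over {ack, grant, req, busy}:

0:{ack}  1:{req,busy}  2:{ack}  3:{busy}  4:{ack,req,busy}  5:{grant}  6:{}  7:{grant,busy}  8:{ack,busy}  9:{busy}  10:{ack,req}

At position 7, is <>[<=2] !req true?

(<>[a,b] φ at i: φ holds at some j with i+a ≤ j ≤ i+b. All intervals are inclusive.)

Check !req at each j in [7,9]:
  j=7: true
  j=8: true
  j=9: true
Found at j=7 → formula holds.

Yes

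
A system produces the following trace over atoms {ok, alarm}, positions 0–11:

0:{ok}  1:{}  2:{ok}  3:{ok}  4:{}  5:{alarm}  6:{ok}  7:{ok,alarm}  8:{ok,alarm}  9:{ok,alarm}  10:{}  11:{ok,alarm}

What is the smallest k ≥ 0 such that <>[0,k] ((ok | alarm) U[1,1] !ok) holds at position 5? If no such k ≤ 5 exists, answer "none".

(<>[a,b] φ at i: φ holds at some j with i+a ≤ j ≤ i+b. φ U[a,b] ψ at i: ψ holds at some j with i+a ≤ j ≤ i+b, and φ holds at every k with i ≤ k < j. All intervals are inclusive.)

4

Scan j = 5,6,… for ((ok | alarm) U[1,1] !ok):
  j=5: fails
  j=6: fails
  j=7: fails
  j=8: fails
  j=9: holds
First hit at j=9, so smallest k = 9-5 = 4.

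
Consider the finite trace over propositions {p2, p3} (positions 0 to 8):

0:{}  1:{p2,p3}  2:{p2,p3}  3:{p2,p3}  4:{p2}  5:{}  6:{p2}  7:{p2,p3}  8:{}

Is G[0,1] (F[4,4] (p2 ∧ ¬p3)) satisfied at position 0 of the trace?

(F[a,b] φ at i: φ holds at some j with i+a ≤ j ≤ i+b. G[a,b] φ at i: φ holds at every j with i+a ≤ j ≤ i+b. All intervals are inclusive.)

False

Check F[4,4] (p2 ∧ ¬p3) at every j in [0,1]:
  j=0: holds (witness at 4)
  j=1: fails (none in [5,5])
Fails at j=1 → formula fails.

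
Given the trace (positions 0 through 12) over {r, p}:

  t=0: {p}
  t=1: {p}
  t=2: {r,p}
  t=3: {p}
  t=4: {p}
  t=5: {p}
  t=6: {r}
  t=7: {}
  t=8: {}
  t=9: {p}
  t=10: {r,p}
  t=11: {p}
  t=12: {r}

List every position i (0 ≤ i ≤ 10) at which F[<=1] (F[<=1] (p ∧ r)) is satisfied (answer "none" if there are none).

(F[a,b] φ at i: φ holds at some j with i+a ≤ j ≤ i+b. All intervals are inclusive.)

0, 1, 2, 8, 9, 10

Evaluate at each i in [0,10]:
  i=0: ✓ (witness j=1)
  i=1: ✓ (witness j=1)
  i=2: ✓ (witness j=2)
  i=3: ✗ (none in [3,4])
  i=4: ✗ (none in [4,5])
  i=5: ✗ (none in [5,6])
  i=6: ✗ (none in [6,7])
  i=7: ✗ (none in [7,8])
  i=8: ✓ (witness j=9)
  i=9: ✓ (witness j=9)
  i=10: ✓ (witness j=10)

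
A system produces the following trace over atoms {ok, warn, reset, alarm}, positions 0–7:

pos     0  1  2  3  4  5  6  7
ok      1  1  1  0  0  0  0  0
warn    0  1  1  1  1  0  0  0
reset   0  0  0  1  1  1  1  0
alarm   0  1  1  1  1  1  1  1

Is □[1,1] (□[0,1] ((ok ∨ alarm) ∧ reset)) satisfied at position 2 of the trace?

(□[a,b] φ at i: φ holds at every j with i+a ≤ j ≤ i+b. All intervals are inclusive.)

True

Check □[0,1] ((ok ∨ alarm) ∧ reset) at every j in [3,3]:
  j=3: holds on [3,4]
All positions satisfy it → formula holds.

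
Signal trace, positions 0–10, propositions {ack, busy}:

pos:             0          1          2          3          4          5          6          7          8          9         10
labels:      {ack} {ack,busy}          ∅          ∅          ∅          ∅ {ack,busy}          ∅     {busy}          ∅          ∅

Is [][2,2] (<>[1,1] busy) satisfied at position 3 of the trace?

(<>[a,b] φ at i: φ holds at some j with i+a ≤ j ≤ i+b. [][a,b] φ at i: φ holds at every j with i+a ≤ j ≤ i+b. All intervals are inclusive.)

Check <>[1,1] busy at every j in [5,5]:
  j=5: holds (witness at 6)
All positions satisfy it → formula holds.

Holds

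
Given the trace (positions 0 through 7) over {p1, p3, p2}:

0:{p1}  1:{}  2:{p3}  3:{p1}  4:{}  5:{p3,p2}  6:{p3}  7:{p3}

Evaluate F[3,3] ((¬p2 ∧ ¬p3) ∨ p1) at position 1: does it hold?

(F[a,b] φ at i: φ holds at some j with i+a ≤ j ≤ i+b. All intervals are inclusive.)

True

Check ((¬p2 ∧ ¬p3) ∨ p1) at each j in [4,4]:
  j=4: true
Found at j=4 → formula holds.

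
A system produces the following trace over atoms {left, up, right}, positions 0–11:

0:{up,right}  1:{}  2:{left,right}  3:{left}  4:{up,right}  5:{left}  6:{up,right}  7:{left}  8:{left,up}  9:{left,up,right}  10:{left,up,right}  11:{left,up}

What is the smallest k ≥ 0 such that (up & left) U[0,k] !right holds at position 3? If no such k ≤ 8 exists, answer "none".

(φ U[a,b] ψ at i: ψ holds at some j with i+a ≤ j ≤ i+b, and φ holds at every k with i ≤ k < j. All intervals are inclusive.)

0

Need earliest j ≥ 3 with !right, and (up & left) at every k in [3,j-1].
  j=3: rhs holds (empty prefix). k = 0.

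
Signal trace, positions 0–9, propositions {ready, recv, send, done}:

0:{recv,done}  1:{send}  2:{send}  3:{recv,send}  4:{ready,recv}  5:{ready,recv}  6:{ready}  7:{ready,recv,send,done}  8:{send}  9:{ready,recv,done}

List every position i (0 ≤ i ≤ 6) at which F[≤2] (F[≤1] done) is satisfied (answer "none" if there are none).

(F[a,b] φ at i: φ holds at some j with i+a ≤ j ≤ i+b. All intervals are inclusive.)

Evaluate at each i in [0,6]:
  i=0: ✓ (witness j=0)
  i=1: ✗ (none in [1,3])
  i=2: ✗ (none in [2,4])
  i=3: ✗ (none in [3,5])
  i=4: ✓ (witness j=6)
  i=5: ✓ (witness j=6)
  i=6: ✓ (witness j=6)

0, 4, 5, 6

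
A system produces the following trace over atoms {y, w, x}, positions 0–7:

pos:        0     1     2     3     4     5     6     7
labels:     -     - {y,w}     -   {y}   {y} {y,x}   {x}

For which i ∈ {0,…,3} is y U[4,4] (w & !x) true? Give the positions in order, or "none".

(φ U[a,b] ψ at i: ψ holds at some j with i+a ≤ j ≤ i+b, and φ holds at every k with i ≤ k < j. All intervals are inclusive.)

Evaluate at each i in [0,3]:
  i=0: ✗ (no rhs in [4,4])
  i=1: ✗ (no rhs in [5,5])
  i=2: ✗ (no rhs in [6,6])
  i=3: ✗ (no rhs in [7,7])

none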